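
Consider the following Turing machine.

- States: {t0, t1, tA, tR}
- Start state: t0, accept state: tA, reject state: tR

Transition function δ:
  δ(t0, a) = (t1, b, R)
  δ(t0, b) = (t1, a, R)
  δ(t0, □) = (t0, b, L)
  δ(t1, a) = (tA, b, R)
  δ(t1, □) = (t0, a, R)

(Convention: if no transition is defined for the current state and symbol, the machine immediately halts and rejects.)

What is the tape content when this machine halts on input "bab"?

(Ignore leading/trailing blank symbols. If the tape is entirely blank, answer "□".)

Execution trace:
Initial: [t0]bab
Step 1: δ(t0, b) = (t1, a, R) → a[t1]ab
Step 2: δ(t1, a) = (tA, b, R) → ab[tA]b

The machine reaches the accept state tA and halts.

Final tape (ignoring leading/trailing blanks): abb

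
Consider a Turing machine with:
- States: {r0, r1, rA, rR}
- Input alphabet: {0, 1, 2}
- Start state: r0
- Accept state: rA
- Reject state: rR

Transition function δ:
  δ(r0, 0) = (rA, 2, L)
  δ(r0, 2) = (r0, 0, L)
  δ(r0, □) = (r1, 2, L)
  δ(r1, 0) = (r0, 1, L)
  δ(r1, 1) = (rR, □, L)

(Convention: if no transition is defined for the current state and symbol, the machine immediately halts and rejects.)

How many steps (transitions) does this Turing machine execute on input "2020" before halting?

Execution trace:
Initial: [r0]2020
Step 1: δ(r0, 2) = (r0, 0, L) → [r0]□0020
Step 2: δ(r0, □) = (r1, 2, L) → [r1]□20020

No transition is defined for δ(r1, □). By convention the machine halts and rejects.

The machine executed 2 steps before halting.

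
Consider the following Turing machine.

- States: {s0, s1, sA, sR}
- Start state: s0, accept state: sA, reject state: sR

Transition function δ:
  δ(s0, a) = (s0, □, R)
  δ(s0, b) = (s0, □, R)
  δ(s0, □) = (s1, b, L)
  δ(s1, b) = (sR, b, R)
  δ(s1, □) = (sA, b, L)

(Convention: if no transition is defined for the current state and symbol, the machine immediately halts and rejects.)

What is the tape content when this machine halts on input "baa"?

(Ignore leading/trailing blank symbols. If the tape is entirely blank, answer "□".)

Execution trace:
Initial: [s0]baa
Step 1: δ(s0, b) = (s0, □, R) → □[s0]aa
Step 2: δ(s0, a) = (s0, □, R) → □□[s0]a
Step 3: δ(s0, a) = (s0, □, R) → □□□[s0]□
Step 4: δ(s0, □) = (s1, b, L) → □□[s1]□b
Step 5: δ(s1, □) = (sA, b, L) → □[sA]□bb

The machine reaches the accept state sA and halts.

Final tape (ignoring leading/trailing blanks): bb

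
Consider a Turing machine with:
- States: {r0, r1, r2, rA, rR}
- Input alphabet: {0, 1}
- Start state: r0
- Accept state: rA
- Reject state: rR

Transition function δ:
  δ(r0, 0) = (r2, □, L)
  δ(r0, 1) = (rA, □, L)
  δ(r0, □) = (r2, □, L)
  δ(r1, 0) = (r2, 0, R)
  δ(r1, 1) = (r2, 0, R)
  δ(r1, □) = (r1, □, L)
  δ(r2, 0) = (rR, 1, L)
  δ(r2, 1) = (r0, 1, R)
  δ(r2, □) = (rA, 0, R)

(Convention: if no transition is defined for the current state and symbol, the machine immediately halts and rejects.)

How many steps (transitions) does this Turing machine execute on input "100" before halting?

Execution trace:
Initial: [r0]100
Step 1: δ(r0, 1) = (rA, □, L) → [rA]□□00

The machine reaches the accept state rA and halts.

The machine executed 1 step before halting.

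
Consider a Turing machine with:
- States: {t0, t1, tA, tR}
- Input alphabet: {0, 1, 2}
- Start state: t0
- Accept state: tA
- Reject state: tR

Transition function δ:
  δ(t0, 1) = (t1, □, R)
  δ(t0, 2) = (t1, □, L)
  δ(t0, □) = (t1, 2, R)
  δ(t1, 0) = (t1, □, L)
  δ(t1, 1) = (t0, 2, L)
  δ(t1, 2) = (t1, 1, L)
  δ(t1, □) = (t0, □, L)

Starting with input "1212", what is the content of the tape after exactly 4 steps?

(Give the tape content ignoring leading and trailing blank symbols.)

Execution trace:
Initial: [t0]1212
Step 1: δ(t0, 1) = (t1, □, R) → □[t1]212
Step 2: δ(t1, 2) = (t1, 1, L) → [t1]□112
Step 3: δ(t1, □) = (t0, □, L) → [t0]□□112
Step 4: δ(t0, □) = (t1, 2, R) → 2[t1]□112

After 4 steps, the tape (ignoring leading/trailing blanks) is: 2□112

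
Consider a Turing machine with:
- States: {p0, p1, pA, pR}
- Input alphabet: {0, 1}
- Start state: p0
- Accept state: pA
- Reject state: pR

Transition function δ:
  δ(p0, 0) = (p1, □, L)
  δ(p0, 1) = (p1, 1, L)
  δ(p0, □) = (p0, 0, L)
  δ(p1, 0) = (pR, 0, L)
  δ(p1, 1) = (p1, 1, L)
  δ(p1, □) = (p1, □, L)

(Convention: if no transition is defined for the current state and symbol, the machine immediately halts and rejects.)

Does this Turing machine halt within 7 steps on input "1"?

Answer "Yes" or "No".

Execution trace:
Initial: [p0]1
Step 1: δ(p0, 1) = (p1, 1, L) → [p1]□1
Step 2: δ(p1, □) = (p1, □, L) → [p1]□□1
Step 3: δ(p1, □) = (p1, □, L) → [p1]□□□1
Step 4: δ(p1, □) = (p1, □, L) → [p1]□□□□1
Step 5: δ(p1, □) = (p1, □, L) → [p1]□□□□□1
Step 6: δ(p1, □) = (p1, □, L) → [p1]□□□□□□1
Step 7: δ(p1, □) = (p1, □, L) → [p1]□□□□□□□1

The machine has not reached a halting state after 7 steps.
The machine did not halt within the 7-step bound.

Answer: No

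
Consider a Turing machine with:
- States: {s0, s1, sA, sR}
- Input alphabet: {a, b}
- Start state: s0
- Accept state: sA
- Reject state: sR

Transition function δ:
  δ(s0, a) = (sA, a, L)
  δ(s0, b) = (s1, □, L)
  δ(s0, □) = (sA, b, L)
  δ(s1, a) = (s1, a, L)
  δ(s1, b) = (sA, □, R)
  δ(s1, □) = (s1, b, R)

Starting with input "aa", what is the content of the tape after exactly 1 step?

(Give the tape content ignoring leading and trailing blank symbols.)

Execution trace:
Initial: [s0]aa
Step 1: δ(s0, a) = (sA, a, L) → [sA]□aa

The machine reaches the accept state sA and halts.

After 1 step, the tape (ignoring leading/trailing blanks) is: aa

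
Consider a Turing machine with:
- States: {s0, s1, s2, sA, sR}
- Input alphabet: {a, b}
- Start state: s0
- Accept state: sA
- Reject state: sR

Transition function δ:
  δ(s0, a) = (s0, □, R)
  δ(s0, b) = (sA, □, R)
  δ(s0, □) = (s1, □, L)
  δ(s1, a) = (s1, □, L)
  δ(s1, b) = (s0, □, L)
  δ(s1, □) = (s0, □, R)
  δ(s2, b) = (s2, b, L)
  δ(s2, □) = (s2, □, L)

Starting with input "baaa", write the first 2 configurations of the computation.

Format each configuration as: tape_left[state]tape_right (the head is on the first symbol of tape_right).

Transitions applied:
Step 1: δ(s0, b) = (sA, □, R)

The first 2 configurations are:
[s0]baaa ⊢ □[sA]aaa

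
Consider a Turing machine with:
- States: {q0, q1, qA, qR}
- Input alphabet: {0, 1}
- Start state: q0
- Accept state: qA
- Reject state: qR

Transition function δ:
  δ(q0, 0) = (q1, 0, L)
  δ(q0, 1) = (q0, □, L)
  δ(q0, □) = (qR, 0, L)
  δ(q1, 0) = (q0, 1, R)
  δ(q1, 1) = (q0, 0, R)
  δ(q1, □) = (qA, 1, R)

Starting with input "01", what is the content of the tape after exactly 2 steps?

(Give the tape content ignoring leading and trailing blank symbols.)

Execution trace:
Initial: [q0]01
Step 1: δ(q0, 0) = (q1, 0, L) → [q1]□01
Step 2: δ(q1, □) = (qA, 1, R) → 1[qA]01

The machine reaches the accept state qA and halts.

After 2 steps, the tape (ignoring leading/trailing blanks) is: 101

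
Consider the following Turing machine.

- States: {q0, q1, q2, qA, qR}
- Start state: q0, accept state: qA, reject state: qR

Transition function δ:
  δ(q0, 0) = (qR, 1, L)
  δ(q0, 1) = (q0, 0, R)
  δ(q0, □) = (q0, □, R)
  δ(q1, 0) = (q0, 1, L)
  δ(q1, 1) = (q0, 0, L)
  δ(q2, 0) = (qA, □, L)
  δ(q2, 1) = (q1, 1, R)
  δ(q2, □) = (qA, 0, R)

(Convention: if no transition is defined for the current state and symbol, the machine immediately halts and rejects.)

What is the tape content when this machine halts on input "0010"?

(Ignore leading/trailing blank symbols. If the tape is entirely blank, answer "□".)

Execution trace:
Initial: [q0]0010
Step 1: δ(q0, 0) = (qR, 1, L) → [qR]□1010

The machine reaches the reject state qR and halts.

Final tape (ignoring leading/trailing blanks): 1010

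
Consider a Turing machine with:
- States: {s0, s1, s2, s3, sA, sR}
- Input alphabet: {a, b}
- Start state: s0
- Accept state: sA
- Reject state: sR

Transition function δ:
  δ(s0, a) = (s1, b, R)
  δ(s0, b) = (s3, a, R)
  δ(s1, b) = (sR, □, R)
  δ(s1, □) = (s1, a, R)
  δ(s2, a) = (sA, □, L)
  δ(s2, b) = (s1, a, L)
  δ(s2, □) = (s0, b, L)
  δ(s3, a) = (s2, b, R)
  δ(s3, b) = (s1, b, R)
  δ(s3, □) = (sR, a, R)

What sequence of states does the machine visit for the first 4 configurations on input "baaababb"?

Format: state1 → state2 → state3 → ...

Execution trace:
Initial: [s0]baaababb
Step 1: δ(s0, b) = (s3, a, R) → a[s3]aaababb
Step 2: δ(s3, a) = (s2, b, R) → ab[s2]aababb
Step 3: δ(s2, a) = (sA, □, L) → a[sA]b□ababb

The machine reaches the accept state sA and halts.

State sequence: s0 → s3 → s2 → sA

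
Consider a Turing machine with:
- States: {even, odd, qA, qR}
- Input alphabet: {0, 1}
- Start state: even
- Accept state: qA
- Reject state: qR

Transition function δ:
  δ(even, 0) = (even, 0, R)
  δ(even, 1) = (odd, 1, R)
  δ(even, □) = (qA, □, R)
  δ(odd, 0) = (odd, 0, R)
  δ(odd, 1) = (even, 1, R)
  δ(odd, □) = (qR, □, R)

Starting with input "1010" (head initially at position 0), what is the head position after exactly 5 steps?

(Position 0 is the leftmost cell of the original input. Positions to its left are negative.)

Execution trace (head position shown):
Step 0: [even]1010  (head at position 0)
Step 1: move right → 1[odd]010  (head at position 1)
Step 2: move right → 10[odd]10  (head at position 2)
Step 3: move right → 101[even]0  (head at position 3)
Step 4: move right → 1010[even]□  (head at position 4)
Step 5: move right → 1010□[qA]□  (head at position 5)

After 5 steps, the head is at position 5.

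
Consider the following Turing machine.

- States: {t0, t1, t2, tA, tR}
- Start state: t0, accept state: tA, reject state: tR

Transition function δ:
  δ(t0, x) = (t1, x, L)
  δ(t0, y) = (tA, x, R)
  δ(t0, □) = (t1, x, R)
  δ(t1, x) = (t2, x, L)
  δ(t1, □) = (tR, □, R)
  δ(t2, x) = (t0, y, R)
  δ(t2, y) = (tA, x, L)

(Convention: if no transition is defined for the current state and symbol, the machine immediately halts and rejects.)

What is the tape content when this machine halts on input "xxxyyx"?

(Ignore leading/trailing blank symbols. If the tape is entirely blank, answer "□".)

Execution trace:
Initial: [t0]xxxyyx
Step 1: δ(t0, x) = (t1, x, L) → [t1]□xxxyyx
Step 2: δ(t1, □) = (tR, □, R) → □[tR]xxxyyx

The machine reaches the reject state tR and halts.

Final tape (ignoring leading/trailing blanks): xxxyyx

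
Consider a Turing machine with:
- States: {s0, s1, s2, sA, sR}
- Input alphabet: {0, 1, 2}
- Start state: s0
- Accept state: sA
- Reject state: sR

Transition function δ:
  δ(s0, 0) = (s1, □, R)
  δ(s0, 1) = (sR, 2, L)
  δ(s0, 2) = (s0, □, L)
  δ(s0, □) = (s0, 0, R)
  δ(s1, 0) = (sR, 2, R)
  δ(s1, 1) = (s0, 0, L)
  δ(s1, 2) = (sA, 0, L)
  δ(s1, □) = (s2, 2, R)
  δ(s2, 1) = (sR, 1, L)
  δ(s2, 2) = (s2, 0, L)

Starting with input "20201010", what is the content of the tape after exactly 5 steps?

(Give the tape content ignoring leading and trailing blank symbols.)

Execution trace:
Initial: [s0]20201010
Step 1: δ(s0, 2) = (s0, □, L) → [s0]□□0201010
Step 2: δ(s0, □) = (s0, 0, R) → 0[s0]□0201010
Step 3: δ(s0, □) = (s0, 0, R) → 00[s0]0201010
Step 4: δ(s0, 0) = (s1, □, R) → 00□[s1]201010
Step 5: δ(s1, 2) = (sA, 0, L) → 00[sA]□001010

The machine reaches the accept state sA and halts.

After 5 steps, the tape (ignoring leading/trailing blanks) is: 00□001010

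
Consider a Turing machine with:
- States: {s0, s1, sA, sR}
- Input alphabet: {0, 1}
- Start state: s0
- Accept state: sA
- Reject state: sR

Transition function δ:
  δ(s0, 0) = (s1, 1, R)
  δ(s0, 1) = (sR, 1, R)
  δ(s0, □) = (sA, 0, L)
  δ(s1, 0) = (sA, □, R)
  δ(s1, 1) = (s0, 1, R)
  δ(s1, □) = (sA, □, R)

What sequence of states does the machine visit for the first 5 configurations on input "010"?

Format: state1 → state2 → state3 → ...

Execution trace:
Initial: [s0]010
Step 1: δ(s0, 0) = (s1, 1, R) → 1[s1]10
Step 2: δ(s1, 1) = (s0, 1, R) → 11[s0]0
Step 3: δ(s0, 0) = (s1, 1, R) → 111[s1]□
Step 4: δ(s1, □) = (sA, □, R) → 111□[sA]□

The machine reaches the accept state sA and halts.

State sequence: s0 → s1 → s0 → s1 → sA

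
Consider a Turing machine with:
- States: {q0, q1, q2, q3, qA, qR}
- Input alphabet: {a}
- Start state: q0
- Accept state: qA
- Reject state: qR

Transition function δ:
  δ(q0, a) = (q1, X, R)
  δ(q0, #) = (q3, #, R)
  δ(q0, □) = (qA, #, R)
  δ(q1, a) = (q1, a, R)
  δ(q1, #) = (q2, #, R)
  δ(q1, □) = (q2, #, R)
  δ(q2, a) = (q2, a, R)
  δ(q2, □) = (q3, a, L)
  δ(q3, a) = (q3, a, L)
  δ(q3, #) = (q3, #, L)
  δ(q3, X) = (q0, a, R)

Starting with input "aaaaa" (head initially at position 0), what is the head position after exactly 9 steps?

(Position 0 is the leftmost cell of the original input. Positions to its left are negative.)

Execution trace (head position shown):
Step 0: [q0]aaaaa  (head at position 0)
Step 1: move right → X[q1]aaaa  (head at position 1)
Step 2: move right → Xa[q1]aaa  (head at position 2)
Step 3: move right → Xaa[q1]aa  (head at position 3)
Step 4: move right → Xaaa[q1]a  (head at position 4)
Step 5: move right → Xaaaa[q1]□  (head at position 5)
Step 6: move right → Xaaaa#[q2]□  (head at position 6)
Step 7: move left → Xaaaa[q3]#a  (head at position 5)
Step 8: move left → Xaaa[q3]a#a  (head at position 4)
Step 9: move left → Xaa[q3]aa#a  (head at position 3)

After 9 steps, the head is at position 3.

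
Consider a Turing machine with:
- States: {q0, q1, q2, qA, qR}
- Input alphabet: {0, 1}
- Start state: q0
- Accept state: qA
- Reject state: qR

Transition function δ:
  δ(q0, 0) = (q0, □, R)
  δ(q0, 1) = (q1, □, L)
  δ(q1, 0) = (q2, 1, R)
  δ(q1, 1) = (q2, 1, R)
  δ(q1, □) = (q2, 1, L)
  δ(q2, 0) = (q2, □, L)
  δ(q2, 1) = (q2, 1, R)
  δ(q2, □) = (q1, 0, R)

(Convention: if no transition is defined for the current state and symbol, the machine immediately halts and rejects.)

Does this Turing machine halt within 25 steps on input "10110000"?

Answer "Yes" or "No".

Execution trace:
Initial: [q0]10110000
Step 1: δ(q0, 1) = (q1, □, L) → [q1]□□0110000
Step 2: δ(q1, □) = (q2, 1, L) → [q2]□1□0110000
Step 3: δ(q2, □) = (q1, 0, R) → 0[q1]1□0110000
Step 4: δ(q1, 1) = (q2, 1, R) → 01[q2]□0110000
Step 5: δ(q2, □) = (q1, 0, R) → 010[q1]0110000
Step 6: δ(q1, 0) = (q2, 1, R) → 0101[q2]110000
Step 7: δ(q2, 1) = (q2, 1, R) → 01011[q2]10000
Step 8: δ(q2, 1) = (q2, 1, R) → 010111[q2]0000
Step 9: δ(q2, 0) = (q2, □, L) → 01011[q2]1□000
Step 10: δ(q2, 1) = (q2, 1, R) → 010111[q2]□000
Step 11: δ(q2, □) = (q1, 0, R) → 0101110[q1]000
Step 12: δ(q1, 0) = (q2, 1, R) → 01011101[q2]00
Step 13: δ(q2, 0) = (q2, □, L) → 0101110[q2]1□0
Step 14: δ(q2, 1) = (q2, 1, R) → 01011101[q2]□0
Step 15: δ(q2, □) = (q1, 0, R) → 010111010[q1]0
Step 16: δ(q1, 0) = (q2, 1, R) → 0101110101[q2]□
Step 17: δ(q2, □) = (q1, 0, R) → 01011101010[q1]□
Step 18: δ(q1, □) = (q2, 1, L) → 0101110101[q2]01
Step 19: δ(q2, 0) = (q2, □, L) → 010111010[q2]1□1
Step 20: δ(q2, 1) = (q2, 1, R) → 0101110101[q2]□1
Step 21: δ(q2, □) = (q1, 0, R) → 01011101010[q1]1
Step 22: δ(q1, 1) = (q2, 1, R) → 010111010101[q2]□
Step 23: δ(q2, □) = (q1, 0, R) → 0101110101010[q1]□
Step 24: δ(q1, □) = (q2, 1, L) → 010111010101[q2]01
Step 25: δ(q2, 0) = (q2, □, L) → 01011101010[q2]1□1

The machine has not reached a halting state after 25 steps.
The machine did not halt within the 25-step bound.

Answer: No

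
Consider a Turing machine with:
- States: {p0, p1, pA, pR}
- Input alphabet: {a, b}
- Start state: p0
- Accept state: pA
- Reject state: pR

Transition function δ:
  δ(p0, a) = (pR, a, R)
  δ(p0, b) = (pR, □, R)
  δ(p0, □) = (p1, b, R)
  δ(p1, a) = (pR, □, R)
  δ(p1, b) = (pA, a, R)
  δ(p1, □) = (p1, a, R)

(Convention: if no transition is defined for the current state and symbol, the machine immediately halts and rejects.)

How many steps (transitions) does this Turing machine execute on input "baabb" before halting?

Execution trace:
Initial: [p0]baabb
Step 1: δ(p0, b) = (pR, □, R) → □[pR]aabb

The machine reaches the reject state pR and halts.

The machine executed 1 step before halting.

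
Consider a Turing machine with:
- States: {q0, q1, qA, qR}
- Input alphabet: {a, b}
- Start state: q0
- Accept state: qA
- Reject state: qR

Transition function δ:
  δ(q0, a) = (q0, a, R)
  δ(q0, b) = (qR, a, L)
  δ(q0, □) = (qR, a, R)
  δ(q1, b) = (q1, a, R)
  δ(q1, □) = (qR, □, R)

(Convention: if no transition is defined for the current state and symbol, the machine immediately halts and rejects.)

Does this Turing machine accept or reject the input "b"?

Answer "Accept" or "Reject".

Execution trace:
Initial: [q0]b
Step 1: δ(q0, b) = (qR, a, L) → [qR]□a

The machine reaches the reject state qR and halts.

Answer: Reject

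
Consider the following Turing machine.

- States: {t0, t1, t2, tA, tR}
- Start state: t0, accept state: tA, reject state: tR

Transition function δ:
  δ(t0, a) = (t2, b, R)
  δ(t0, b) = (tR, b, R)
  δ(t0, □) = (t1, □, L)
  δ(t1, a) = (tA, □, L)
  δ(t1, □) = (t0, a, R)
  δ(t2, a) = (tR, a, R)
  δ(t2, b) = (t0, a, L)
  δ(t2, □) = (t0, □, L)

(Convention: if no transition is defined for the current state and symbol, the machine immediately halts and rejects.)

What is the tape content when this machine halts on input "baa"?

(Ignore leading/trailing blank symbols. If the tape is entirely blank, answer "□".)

Execution trace:
Initial: [t0]baa
Step 1: δ(t0, b) = (tR, b, R) → b[tR]aa

The machine reaches the reject state tR and halts.

Final tape (ignoring leading/trailing blanks): baa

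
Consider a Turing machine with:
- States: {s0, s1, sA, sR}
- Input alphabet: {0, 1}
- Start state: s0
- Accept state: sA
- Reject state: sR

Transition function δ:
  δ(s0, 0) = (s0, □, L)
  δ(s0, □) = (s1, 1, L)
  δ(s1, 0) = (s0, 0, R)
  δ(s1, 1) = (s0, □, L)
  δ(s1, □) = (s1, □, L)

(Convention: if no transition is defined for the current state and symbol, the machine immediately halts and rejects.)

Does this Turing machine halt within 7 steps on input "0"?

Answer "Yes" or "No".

Execution trace:
Initial: [s0]0
Step 1: δ(s0, 0) = (s0, □, L) → [s0]□□
Step 2: δ(s0, □) = (s1, 1, L) → [s1]□1□
Step 3: δ(s1, □) = (s1, □, L) → [s1]□□1□
Step 4: δ(s1, □) = (s1, □, L) → [s1]□□□1□
Step 5: δ(s1, □) = (s1, □, L) → [s1]□□□□1□
Step 6: δ(s1, □) = (s1, □, L) → [s1]□□□□□1□
Step 7: δ(s1, □) = (s1, □, L) → [s1]□□□□□□1□

The machine has not reached a halting state after 7 steps.
The machine did not halt within the 7-step bound.

Answer: No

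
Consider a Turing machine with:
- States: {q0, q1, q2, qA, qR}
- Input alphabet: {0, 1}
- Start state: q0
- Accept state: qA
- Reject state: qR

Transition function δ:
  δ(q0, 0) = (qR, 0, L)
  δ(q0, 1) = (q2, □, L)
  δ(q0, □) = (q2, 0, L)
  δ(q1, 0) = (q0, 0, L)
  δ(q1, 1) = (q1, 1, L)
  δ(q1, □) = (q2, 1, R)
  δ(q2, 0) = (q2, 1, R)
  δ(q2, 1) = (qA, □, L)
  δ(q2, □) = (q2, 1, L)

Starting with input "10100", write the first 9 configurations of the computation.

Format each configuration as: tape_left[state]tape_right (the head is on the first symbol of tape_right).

Transitions applied:
Step 1: δ(q0, 1) = (q2, □, L)
Step 2: δ(q2, □) = (q2, 1, L)
Step 3: δ(q2, □) = (q2, 1, L)
Step 4: δ(q2, □) = (q2, 1, L)
Step 5: δ(q2, □) = (q2, 1, L)
Step 6: δ(q2, □) = (q2, 1, L)
Step 7: δ(q2, □) = (q2, 1, L)
Step 8: δ(q2, □) = (q2, 1, L)

The first 9 configurations are:
[q0]10100 ⊢ [q2]□□0100 ⊢ [q2]□1□0100 ⊢ [q2]□11□0100 ⊢ [q2]□111□0100 ⊢ [q2]□1111□0100 ⊢ [q2]□11111□0100 ⊢ [q2]□111111□0100 ⊢ [q2]□1111111□0100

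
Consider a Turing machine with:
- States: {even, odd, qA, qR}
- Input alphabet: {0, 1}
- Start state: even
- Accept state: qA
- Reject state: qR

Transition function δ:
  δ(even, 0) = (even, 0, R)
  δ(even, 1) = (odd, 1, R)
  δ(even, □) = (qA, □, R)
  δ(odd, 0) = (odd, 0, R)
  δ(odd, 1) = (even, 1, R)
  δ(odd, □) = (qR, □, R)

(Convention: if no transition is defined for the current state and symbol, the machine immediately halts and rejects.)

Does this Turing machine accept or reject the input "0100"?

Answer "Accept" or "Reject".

Execution trace:
Initial: [even]0100
Step 1: δ(even, 0) = (even, 0, R) → 0[even]100
Step 2: δ(even, 1) = (odd, 1, R) → 01[odd]00
Step 3: δ(odd, 0) = (odd, 0, R) → 010[odd]0
Step 4: δ(odd, 0) = (odd, 0, R) → 0100[odd]□
Step 5: δ(odd, □) = (qR, □, R) → 0100□[qR]□

The machine reaches the reject state qR and halts.

Answer: Reject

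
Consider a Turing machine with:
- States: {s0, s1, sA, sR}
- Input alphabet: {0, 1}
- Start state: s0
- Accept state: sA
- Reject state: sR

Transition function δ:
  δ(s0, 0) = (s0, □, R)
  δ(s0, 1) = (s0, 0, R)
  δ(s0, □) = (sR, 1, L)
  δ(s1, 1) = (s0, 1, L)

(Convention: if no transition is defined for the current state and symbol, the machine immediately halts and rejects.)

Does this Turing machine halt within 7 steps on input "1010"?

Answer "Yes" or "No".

Execution trace:
Initial: [s0]1010
Step 1: δ(s0, 1) = (s0, 0, R) → 0[s0]010
Step 2: δ(s0, 0) = (s0, □, R) → 0□[s0]10
Step 3: δ(s0, 1) = (s0, 0, R) → 0□0[s0]0
Step 4: δ(s0, 0) = (s0, □, R) → 0□0□[s0]□
Step 5: δ(s0, □) = (sR, 1, L) → 0□0[sR]□1

The machine reaches the reject state sR and halts.
The machine halted after 5 steps (within the 7-step bound).

Answer: Yes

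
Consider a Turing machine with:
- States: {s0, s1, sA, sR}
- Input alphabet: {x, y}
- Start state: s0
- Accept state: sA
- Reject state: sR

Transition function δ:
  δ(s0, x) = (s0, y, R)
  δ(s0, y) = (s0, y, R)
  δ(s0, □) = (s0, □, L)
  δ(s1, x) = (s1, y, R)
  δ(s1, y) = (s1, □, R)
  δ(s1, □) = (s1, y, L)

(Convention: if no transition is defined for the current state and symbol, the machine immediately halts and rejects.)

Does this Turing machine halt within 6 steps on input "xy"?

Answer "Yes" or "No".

Execution trace:
Initial: [s0]xy
Step 1: δ(s0, x) = (s0, y, R) → y[s0]y
Step 2: δ(s0, y) = (s0, y, R) → yy[s0]□
Step 3: δ(s0, □) = (s0, □, L) → y[s0]y□
Step 4: δ(s0, y) = (s0, y, R) → yy[s0]□
Step 5: δ(s0, □) = (s0, □, L) → y[s0]y□
Step 6: δ(s0, y) = (s0, y, R) → yy[s0]□

The machine has not reached a halting state after 6 steps.
The machine did not halt within the 6-step bound.

Answer: No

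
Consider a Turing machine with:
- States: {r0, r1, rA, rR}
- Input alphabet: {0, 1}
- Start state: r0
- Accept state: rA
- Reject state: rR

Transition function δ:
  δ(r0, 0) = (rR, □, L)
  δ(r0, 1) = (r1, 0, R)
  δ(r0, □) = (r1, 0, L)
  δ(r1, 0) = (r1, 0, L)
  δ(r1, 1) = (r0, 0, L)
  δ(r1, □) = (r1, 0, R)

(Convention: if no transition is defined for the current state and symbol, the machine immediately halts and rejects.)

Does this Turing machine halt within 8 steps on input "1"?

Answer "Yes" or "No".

Execution trace:
Initial: [r0]1
Step 1: δ(r0, 1) = (r1, 0, R) → 0[r1]□
Step 2: δ(r1, □) = (r1, 0, R) → 00[r1]□
Step 3: δ(r1, □) = (r1, 0, R) → 000[r1]□
Step 4: δ(r1, □) = (r1, 0, R) → 0000[r1]□
Step 5: δ(r1, □) = (r1, 0, R) → 00000[r1]□
Step 6: δ(r1, □) = (r1, 0, R) → 000000[r1]□
Step 7: δ(r1, □) = (r1, 0, R) → 0000000[r1]□
Step 8: δ(r1, □) = (r1, 0, R) → 00000000[r1]□

The machine has not reached a halting state after 8 steps.
The machine did not halt within the 8-step bound.

Answer: No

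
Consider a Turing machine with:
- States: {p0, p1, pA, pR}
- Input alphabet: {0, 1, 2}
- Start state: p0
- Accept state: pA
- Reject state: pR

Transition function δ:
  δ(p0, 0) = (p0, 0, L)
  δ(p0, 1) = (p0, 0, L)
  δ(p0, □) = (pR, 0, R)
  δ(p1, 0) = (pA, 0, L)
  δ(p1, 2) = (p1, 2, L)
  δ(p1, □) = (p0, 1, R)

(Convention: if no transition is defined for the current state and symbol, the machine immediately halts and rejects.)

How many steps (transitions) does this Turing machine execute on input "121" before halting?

Execution trace:
Initial: [p0]121
Step 1: δ(p0, 1) = (p0, 0, L) → [p0]□021
Step 2: δ(p0, □) = (pR, 0, R) → 0[pR]021

The machine reaches the reject state pR and halts.

The machine executed 2 steps before halting.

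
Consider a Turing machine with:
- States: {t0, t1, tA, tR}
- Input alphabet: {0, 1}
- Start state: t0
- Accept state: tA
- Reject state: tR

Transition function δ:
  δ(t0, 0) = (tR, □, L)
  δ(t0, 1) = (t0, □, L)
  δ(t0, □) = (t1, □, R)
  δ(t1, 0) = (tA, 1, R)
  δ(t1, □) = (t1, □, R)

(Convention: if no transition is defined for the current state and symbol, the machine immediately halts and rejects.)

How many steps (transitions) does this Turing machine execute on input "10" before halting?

Execution trace:
Initial: [t0]10
Step 1: δ(t0, 1) = (t0, □, L) → [t0]□□0
Step 2: δ(t0, □) = (t1, □, R) → □[t1]□0
Step 3: δ(t1, □) = (t1, □, R) → □□[t1]0
Step 4: δ(t1, 0) = (tA, 1, R) → □□1[tA]□

The machine reaches the accept state tA and halts.

The machine executed 4 steps before halting.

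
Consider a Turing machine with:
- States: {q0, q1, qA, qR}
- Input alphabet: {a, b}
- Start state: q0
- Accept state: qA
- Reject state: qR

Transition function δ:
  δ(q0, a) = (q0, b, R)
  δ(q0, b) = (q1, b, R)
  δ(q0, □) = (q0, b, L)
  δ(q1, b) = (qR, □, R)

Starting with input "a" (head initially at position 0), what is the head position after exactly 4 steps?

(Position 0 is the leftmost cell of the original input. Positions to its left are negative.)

Execution trace (head position shown):
Step 0: [q0]a  (head at position 0)
Step 1: move right → b[q0]□  (head at position 1)
Step 2: move left → [q0]bb  (head at position 0)
Step 3: move right → b[q1]b  (head at position 1)
Step 4: move right → b□[qR]□  (head at position 2)

After 4 steps, the head is at position 2.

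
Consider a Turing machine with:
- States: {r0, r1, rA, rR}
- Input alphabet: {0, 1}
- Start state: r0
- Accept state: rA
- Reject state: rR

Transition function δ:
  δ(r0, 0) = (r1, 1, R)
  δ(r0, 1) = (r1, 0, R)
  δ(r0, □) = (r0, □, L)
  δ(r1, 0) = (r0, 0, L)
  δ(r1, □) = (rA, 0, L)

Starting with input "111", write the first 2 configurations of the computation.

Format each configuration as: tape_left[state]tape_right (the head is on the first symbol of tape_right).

Transitions applied:
Step 1: δ(r0, 1) = (r1, 0, R)

The first 2 configurations are:
[r0]111 ⊢ 0[r1]11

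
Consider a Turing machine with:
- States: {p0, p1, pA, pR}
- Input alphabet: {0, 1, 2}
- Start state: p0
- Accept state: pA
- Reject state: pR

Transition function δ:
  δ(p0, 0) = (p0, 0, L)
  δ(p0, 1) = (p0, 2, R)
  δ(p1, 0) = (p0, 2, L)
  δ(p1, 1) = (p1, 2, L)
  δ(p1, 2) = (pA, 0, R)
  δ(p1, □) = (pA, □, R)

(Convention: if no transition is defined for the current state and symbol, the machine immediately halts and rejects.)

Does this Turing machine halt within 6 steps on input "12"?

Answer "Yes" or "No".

Execution trace:
Initial: [p0]12
Step 1: δ(p0, 1) = (p0, 2, R) → 2[p0]2

No transition is defined for δ(p0, 2). By convention the machine halts and rejects.
The machine halted after 1 step (within the 6-step bound).

Answer: Yes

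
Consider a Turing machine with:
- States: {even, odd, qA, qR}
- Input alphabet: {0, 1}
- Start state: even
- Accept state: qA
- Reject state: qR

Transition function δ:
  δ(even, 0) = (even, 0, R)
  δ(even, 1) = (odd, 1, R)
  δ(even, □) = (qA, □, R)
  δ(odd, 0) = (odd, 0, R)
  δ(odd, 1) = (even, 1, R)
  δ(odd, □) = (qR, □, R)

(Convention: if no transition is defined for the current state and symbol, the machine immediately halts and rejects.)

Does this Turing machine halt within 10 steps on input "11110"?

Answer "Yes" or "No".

Execution trace:
Initial: [even]11110
Step 1: δ(even, 1) = (odd, 1, R) → 1[odd]1110
Step 2: δ(odd, 1) = (even, 1, R) → 11[even]110
Step 3: δ(even, 1) = (odd, 1, R) → 111[odd]10
Step 4: δ(odd, 1) = (even, 1, R) → 1111[even]0
Step 5: δ(even, 0) = (even, 0, R) → 11110[even]□
Step 6: δ(even, □) = (qA, □, R) → 11110□[qA]□

The machine reaches the accept state qA and halts.
The machine halted after 6 steps (within the 10-step bound).

Answer: Yes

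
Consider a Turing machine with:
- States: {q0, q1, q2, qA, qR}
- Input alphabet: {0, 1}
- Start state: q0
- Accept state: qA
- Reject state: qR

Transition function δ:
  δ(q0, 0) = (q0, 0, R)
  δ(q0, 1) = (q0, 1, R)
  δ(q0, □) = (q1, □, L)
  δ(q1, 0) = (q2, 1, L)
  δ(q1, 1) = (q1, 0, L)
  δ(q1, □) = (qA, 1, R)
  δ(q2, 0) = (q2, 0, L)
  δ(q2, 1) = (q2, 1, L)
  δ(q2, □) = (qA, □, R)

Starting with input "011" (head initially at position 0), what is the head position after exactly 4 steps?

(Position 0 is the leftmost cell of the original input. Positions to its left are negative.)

Execution trace (head position shown):
Step 0: [q0]011  (head at position 0)
Step 1: move right → 0[q0]11  (head at position 1)
Step 2: move right → 01[q0]1  (head at position 2)
Step 3: move right → 011[q0]□  (head at position 3)
Step 4: move left → 01[q1]1□  (head at position 2)

After 4 steps, the head is at position 2.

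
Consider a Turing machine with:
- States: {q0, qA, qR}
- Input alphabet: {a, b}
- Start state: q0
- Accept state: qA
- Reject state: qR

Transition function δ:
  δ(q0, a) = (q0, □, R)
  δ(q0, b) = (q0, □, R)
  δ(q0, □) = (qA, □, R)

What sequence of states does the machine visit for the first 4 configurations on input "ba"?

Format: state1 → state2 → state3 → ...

Execution trace:
Initial: [q0]ba
Step 1: δ(q0, b) = (q0, □, R) → □[q0]a
Step 2: δ(q0, a) = (q0, □, R) → □□[q0]□
Step 3: δ(q0, □) = (qA, □, R) → □□□[qA]□

The machine reaches the accept state qA and halts.

State sequence: q0 → q0 → q0 → qA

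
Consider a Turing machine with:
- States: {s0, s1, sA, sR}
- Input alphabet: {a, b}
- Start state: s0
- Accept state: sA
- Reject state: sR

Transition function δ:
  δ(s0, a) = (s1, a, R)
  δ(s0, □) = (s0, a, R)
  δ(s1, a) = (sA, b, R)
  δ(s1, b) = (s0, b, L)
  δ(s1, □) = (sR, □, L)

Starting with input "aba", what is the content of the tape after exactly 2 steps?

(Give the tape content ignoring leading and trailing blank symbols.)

Execution trace:
Initial: [s0]aba
Step 1: δ(s0, a) = (s1, a, R) → a[s1]ba
Step 2: δ(s1, b) = (s0, b, L) → [s0]aba

After 2 steps, the tape (ignoring leading/trailing blanks) is: aba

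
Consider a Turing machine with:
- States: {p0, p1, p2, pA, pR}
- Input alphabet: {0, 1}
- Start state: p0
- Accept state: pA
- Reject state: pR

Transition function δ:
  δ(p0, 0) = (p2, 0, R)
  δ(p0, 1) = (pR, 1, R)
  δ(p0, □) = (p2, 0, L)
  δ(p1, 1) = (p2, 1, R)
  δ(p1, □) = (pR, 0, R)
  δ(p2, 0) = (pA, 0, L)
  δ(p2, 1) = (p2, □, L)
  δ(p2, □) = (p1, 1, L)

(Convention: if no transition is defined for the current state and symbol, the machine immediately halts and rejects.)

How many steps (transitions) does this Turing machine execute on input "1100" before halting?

Execution trace:
Initial: [p0]1100
Step 1: δ(p0, 1) = (pR, 1, R) → 1[pR]100

The machine reaches the reject state pR and halts.

The machine executed 1 step before halting.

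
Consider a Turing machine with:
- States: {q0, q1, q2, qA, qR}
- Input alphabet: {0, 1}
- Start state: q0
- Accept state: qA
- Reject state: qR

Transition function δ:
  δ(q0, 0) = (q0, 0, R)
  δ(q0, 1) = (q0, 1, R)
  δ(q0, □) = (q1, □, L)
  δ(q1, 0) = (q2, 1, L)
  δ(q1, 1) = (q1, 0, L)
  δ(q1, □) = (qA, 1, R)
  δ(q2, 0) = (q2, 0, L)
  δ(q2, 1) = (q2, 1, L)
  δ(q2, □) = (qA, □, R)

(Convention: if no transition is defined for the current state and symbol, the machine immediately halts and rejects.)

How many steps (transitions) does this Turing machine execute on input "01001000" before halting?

Execution trace:
Initial: [q0]01001000
Step 1: δ(q0, 0) = (q0, 0, R) → 0[q0]1001000
Step 2: δ(q0, 1) = (q0, 1, R) → 01[q0]001000
Step 3: δ(q0, 0) = (q0, 0, R) → 010[q0]01000
Step 4: δ(q0, 0) = (q0, 0, R) → 0100[q0]1000
Step 5: δ(q0, 1) = (q0, 1, R) → 01001[q0]000
Step 6: δ(q0, 0) = (q0, 0, R) → 010010[q0]00
Step 7: δ(q0, 0) = (q0, 0, R) → 0100100[q0]0
Step 8: δ(q0, 0) = (q0, 0, R) → 01001000[q0]□
Step 9: δ(q0, □) = (q1, □, L) → 0100100[q1]0□
Step 10: δ(q1, 0) = (q2, 1, L) → 010010[q2]01□
Step 11: δ(q2, 0) = (q2, 0, L) → 01001[q2]001□
Step 12: δ(q2, 0) = (q2, 0, L) → 0100[q2]1001□
Step 13: δ(q2, 1) = (q2, 1, L) → 010[q2]01001□
Step 14: δ(q2, 0) = (q2, 0, L) → 01[q2]001001□
Step 15: δ(q2, 0) = (q2, 0, L) → 0[q2]1001001□
Step 16: δ(q2, 1) = (q2, 1, L) → [q2]01001001□
Step 17: δ(q2, 0) = (q2, 0, L) → [q2]□01001001□
Step 18: δ(q2, □) = (qA, □, R) → □[qA]01001001□

The machine reaches the accept state qA and halts.

The machine executed 18 steps before halting.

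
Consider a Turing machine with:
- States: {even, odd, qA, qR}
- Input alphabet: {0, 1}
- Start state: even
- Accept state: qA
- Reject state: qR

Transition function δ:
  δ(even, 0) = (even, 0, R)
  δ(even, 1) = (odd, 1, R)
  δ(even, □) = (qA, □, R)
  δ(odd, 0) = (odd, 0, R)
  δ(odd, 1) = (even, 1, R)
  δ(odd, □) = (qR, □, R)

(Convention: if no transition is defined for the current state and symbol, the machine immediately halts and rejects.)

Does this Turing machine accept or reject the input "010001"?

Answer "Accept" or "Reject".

Execution trace:
Initial: [even]010001
Step 1: δ(even, 0) = (even, 0, R) → 0[even]10001
Step 2: δ(even, 1) = (odd, 1, R) → 01[odd]0001
Step 3: δ(odd, 0) = (odd, 0, R) → 010[odd]001
Step 4: δ(odd, 0) = (odd, 0, R) → 0100[odd]01
Step 5: δ(odd, 0) = (odd, 0, R) → 01000[odd]1
Step 6: δ(odd, 1) = (even, 1, R) → 010001[even]□
Step 7: δ(even, □) = (qA, □, R) → 010001□[qA]□

The machine reaches the accept state qA and halts.

Answer: Accept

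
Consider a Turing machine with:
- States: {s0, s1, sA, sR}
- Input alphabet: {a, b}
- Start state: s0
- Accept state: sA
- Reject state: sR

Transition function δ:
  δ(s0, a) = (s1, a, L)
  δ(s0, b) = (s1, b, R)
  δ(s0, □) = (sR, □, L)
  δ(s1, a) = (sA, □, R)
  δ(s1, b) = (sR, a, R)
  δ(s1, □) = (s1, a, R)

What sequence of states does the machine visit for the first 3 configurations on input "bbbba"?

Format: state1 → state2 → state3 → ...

Execution trace:
Initial: [s0]bbbba
Step 1: δ(s0, b) = (s1, b, R) → b[s1]bbba
Step 2: δ(s1, b) = (sR, a, R) → ba[sR]bba

The machine reaches the reject state sR and halts.

State sequence: s0 → s1 → sR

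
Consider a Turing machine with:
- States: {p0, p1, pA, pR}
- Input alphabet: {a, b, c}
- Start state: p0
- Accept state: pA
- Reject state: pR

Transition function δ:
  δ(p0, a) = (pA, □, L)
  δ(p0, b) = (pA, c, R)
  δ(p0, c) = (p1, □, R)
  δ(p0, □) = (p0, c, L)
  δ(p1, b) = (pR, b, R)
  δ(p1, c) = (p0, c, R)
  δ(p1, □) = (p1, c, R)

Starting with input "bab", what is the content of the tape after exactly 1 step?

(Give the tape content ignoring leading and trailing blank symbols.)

Execution trace:
Initial: [p0]bab
Step 1: δ(p0, b) = (pA, c, R) → c[pA]ab

The machine reaches the accept state pA and halts.

After 1 step, the tape (ignoring leading/trailing blanks) is: cab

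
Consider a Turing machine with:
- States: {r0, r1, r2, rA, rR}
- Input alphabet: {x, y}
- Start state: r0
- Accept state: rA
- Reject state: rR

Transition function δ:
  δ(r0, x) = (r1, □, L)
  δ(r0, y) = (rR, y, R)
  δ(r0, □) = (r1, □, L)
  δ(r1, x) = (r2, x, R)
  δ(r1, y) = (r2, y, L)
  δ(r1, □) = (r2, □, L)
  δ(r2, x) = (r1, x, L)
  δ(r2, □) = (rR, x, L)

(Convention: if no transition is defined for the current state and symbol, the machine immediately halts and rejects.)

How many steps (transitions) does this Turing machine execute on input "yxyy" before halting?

Execution trace:
Initial: [r0]yxyy
Step 1: δ(r0, y) = (rR, y, R) → y[rR]xyy

The machine reaches the reject state rR and halts.

The machine executed 1 step before halting.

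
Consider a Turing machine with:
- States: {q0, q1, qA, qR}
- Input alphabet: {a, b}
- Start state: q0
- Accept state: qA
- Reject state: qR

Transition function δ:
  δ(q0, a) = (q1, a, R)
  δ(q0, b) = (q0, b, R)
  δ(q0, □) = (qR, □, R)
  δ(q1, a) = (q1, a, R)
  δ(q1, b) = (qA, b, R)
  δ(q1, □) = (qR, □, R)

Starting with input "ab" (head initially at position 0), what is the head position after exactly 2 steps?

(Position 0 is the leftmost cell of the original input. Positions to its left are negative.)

Execution trace (head position shown):
Step 0: [q0]ab  (head at position 0)
Step 1: move right → a[q1]b  (head at position 1)
Step 2: move right → ab[qA]□  (head at position 2)

After 2 steps, the head is at position 2.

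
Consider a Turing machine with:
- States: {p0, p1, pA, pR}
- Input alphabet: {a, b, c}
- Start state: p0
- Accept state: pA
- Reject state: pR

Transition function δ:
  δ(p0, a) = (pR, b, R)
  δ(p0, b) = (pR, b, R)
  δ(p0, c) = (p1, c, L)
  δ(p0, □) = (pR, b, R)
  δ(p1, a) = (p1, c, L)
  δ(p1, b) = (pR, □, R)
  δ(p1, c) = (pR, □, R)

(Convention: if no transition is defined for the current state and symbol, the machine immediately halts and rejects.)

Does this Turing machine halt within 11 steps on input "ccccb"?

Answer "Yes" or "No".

Execution trace:
Initial: [p0]ccccb
Step 1: δ(p0, c) = (p1, c, L) → [p1]□ccccb

No transition is defined for δ(p1, □). By convention the machine halts and rejects.
The machine halted after 1 step (within the 11-step bound).

Answer: Yes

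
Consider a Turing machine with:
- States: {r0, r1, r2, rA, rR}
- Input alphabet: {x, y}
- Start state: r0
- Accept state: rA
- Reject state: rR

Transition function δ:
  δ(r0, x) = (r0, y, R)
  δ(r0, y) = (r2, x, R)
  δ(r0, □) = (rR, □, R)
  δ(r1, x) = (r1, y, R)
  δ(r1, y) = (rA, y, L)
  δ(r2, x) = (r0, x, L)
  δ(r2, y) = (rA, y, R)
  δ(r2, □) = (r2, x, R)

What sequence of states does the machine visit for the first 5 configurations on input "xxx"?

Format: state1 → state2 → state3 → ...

Execution trace:
Initial: [r0]xxx
Step 1: δ(r0, x) = (r0, y, R) → y[r0]xx
Step 2: δ(r0, x) = (r0, y, R) → yy[r0]x
Step 3: δ(r0, x) = (r0, y, R) → yyy[r0]□
Step 4: δ(r0, □) = (rR, □, R) → yyy□[rR]□

The machine reaches the reject state rR and halts.

State sequence: r0 → r0 → r0 → r0 → rR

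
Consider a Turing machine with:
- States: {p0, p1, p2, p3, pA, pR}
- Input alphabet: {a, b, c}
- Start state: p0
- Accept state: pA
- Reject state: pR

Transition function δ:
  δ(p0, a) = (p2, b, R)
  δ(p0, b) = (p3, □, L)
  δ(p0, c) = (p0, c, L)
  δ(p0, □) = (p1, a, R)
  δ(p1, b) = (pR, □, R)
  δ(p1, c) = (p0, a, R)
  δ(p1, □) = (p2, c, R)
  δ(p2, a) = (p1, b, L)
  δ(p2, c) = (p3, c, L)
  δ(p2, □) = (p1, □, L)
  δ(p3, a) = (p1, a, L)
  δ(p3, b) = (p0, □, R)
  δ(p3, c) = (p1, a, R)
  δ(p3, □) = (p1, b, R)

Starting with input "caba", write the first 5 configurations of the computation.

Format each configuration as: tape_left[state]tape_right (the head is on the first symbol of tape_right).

Transitions applied:
Step 1: δ(p0, c) = (p0, c, L)
Step 2: δ(p0, □) = (p1, a, R)
Step 3: δ(p1, c) = (p0, a, R)
Step 4: δ(p0, a) = (p2, b, R)

The first 5 configurations are:
[p0]caba ⊢ [p0]□caba ⊢ a[p1]caba ⊢ aa[p0]aba ⊢ aab[p2]ba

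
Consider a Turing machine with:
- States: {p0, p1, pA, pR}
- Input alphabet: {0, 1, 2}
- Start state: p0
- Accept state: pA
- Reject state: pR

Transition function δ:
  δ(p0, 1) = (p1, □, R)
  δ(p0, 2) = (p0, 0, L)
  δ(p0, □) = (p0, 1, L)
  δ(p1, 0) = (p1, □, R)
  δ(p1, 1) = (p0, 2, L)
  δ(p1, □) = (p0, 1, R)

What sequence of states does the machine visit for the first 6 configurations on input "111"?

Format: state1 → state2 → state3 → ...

Execution trace:
Initial: [p0]111
Step 1: δ(p0, 1) = (p1, □, R) → □[p1]11
Step 2: δ(p1, 1) = (p0, 2, L) → [p0]□21
Step 3: δ(p0, □) = (p0, 1, L) → [p0]□121
Step 4: δ(p0, □) = (p0, 1, L) → [p0]□1121
Step 5: δ(p0, □) = (p0, 1, L) → [p0]□11121

State sequence: p0 → p1 → p0 → p0 → p0 → p0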